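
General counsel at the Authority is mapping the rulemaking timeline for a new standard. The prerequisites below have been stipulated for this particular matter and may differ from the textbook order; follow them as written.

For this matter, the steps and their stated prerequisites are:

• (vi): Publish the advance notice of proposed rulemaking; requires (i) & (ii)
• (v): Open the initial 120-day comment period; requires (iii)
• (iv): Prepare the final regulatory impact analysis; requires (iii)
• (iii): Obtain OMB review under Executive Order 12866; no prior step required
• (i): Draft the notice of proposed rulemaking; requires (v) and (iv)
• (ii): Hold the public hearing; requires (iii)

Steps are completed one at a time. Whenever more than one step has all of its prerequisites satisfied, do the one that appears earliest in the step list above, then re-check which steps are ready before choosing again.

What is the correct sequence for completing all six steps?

(iii) has no prerequisites → (iii) first.
Ready: (v), (iv) and (ii). (v) is listed earlier → (v).
(iv) and (ii) are both available; (iv) is listed earlier → (iv).
Ready: (i) and (ii). (i) is listed earlier → (i).
(ii) needed (iii), now all done → (ii).
(vi) needed (i) and (ii), now all done → (vi).

(iii) → (v) → (iv) → (i) → (ii) → (vi)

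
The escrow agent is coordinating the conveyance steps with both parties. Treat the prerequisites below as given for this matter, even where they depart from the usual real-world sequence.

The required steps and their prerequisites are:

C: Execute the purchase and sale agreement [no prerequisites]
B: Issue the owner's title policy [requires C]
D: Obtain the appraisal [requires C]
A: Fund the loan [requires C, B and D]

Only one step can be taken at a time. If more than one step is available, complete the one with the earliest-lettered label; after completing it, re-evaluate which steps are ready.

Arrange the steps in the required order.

C → B → D → A

C has no prerequisites → C first.
Ready: B and D. B has the earlier label → B.
Next only D has its prerequisites met → D.
That leaves A as the only ready step → A.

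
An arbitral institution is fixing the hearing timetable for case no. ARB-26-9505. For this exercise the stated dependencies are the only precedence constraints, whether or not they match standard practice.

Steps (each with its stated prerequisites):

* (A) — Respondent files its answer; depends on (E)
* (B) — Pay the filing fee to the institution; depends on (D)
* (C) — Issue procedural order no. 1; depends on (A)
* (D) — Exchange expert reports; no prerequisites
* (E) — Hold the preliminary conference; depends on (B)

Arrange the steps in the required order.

(D) has no prerequisites → (D) first.
(B) needed (D), now all done → (B).
(E) is the only step now ready → (E).
(A) needed (E), now all done → (A).
(C) needed (A), now all done → (C).

(D) → (B) → (E) → (A) → (C)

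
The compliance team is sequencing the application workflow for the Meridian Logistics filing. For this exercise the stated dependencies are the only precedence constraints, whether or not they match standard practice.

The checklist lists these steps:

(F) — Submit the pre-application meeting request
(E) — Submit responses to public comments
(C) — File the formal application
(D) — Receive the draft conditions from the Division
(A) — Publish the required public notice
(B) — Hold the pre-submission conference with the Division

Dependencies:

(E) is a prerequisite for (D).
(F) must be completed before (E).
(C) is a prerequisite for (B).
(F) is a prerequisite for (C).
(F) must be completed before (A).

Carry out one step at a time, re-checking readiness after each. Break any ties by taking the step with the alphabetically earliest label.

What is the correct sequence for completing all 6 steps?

(F) is the only step with nothing outstanding, so it goes first.
(A), (C) and (E) are all available; (A) has the earlier label → (A).
(C) and (E) are both available; (C) has the earlier label → (C).
(B) now also ready, so the ready set is {(B), (E)}; (B) has the earlier label → (B).
(E) needed (F), now all done → (E).
(D) needed (E), now all done → (D).

(F) (A) (C) (B) (E) (D)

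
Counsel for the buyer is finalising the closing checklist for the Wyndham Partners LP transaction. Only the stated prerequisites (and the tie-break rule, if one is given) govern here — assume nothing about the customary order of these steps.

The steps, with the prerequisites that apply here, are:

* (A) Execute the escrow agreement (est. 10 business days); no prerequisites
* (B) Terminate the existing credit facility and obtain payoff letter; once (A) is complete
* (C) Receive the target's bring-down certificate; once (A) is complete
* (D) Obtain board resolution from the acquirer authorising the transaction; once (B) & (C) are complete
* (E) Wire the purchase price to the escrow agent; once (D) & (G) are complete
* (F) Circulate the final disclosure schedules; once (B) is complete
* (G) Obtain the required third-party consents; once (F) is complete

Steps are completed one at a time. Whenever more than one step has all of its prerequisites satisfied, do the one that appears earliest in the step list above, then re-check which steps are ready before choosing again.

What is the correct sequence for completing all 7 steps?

(A) (B) (C) (D) (F) (G) (E)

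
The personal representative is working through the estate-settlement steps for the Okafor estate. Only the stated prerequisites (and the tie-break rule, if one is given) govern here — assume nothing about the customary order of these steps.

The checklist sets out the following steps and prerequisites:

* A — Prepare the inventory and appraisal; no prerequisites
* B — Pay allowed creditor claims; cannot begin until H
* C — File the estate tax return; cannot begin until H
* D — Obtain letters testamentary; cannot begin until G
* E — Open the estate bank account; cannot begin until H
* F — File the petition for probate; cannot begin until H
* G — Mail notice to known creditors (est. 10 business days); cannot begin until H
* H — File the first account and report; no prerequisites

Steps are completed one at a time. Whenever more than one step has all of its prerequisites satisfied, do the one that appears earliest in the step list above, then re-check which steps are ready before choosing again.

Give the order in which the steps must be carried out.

A → H → B → C → E → F → G → D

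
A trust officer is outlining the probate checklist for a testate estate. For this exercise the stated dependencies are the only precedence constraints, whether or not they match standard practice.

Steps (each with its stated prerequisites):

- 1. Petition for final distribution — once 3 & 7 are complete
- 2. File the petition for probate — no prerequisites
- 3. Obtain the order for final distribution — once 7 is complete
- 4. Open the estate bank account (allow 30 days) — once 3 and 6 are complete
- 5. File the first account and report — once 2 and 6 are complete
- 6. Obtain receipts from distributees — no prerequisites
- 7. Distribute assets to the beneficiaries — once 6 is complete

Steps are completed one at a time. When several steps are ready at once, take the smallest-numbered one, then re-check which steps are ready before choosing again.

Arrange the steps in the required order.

2 6 5 7 3 1 4

2 and 6 have no prerequisites; 2 has the earlier label, so 2 is first.
That leaves 6 as the only ready step → 6.
5 and 7 are both available; 5 has the earlier label → 5.
7 needed 6, now all done → 7.
That leaves 3 as the only ready step → 3.
Ready: 1 and 4. 1 has the earlier label → 1.
Next only 4 has its prerequisites met → 4.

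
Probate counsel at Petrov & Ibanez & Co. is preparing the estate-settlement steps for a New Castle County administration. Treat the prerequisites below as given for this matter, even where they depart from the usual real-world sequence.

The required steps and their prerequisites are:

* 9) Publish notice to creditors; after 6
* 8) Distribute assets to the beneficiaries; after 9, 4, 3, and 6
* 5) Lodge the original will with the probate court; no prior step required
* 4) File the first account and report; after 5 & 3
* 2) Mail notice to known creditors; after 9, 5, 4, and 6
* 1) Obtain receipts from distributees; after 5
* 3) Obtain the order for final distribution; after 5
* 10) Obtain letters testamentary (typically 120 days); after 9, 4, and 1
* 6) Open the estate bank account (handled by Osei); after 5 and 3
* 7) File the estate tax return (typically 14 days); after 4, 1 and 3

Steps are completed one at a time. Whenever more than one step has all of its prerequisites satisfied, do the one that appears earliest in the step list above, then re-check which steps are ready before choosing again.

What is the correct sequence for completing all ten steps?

5 has no prerequisites → 5 first.
1 and 3 are both available; 1 is listed earlier → 1.
3 needed 5, now all done → 3.
4 and 6 are both available; 4 is listed earlier → 4.
7 now also ready, so the ready set is {6, 7}; 6 is listed earlier → 6.
Ready: 9 and 7. 9 is listed earlier → 9.
8, 2 and 10 now also ready, so the ready set is {8, 2, 10, 7}; 8 is listed earlier → 8.
2, 10 and 7 are all available; 2 is listed earlier → 2.
Now 10 and 7 have their prerequisites met. 10 is listed earlier, so 10 next.
7 needed 4, 1 and 3, now all done → 7.

5 → 1 → 3 → 4 → 6 → 9 → 8 → 2 → 10 → 7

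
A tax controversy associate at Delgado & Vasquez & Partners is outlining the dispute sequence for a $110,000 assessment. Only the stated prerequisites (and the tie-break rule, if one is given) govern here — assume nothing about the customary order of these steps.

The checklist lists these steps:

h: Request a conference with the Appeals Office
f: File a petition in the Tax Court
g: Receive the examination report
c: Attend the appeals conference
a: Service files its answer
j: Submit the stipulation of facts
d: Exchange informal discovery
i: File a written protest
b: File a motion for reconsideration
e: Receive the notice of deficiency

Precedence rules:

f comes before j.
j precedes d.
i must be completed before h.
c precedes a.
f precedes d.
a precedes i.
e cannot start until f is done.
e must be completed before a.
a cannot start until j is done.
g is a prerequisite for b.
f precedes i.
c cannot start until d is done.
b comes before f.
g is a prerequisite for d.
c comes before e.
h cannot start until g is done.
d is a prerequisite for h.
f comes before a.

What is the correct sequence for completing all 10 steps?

g has no prerequisites → g first.
Next only b has its prerequisites met → b.
f needed b, now all done → f.
j needed f, now all done → j.
d needed f, g and j, now all done → d.
c is the only step now ready → c.
Next only e has its prerequisites met → e.
That leaves a as the only ready step → a.
i is the only step now ready → i.
h needed g, d and i, now all done → h.

g → b → f → j → d → c → e → a → i → h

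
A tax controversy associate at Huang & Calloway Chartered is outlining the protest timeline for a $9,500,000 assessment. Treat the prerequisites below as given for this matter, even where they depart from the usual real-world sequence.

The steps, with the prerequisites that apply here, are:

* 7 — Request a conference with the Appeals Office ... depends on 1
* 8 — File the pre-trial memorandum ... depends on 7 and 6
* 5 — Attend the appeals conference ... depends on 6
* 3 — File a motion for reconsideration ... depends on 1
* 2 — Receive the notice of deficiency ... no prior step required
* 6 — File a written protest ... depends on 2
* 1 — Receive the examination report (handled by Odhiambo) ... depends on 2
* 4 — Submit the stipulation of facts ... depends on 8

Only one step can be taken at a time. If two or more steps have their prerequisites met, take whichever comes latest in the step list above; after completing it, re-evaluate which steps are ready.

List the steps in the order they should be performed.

2 → 1 → 6 → 3 → 5 → 7 → 8 → 4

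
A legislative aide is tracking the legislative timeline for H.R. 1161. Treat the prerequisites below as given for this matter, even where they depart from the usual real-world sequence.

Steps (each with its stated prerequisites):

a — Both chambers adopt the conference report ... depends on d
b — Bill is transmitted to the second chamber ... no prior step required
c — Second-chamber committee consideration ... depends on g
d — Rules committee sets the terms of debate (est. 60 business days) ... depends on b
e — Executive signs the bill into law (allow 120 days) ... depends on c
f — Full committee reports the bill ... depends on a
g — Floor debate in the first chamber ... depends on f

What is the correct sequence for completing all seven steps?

b → d → a → f → g → c → e

Only b has no prerequisites, so it is first.
That leaves d as the only ready step → d.
Next only a has its prerequisites met → a.
That leaves f as the only ready step → f.
g is the only step now ready → g.
c needed g, now all done → c.
e is the only step now ready → e.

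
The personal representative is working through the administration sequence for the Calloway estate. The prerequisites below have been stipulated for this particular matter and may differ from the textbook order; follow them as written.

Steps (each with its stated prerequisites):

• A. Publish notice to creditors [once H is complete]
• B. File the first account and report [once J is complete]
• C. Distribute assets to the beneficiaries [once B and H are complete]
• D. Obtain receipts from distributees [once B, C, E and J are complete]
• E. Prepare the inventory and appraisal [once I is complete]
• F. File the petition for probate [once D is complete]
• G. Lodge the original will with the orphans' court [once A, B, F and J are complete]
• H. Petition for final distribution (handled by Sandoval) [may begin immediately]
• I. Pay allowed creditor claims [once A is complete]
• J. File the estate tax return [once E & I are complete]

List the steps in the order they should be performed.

H has no prerequisites → H first.
A needed H, now all done → A.
I needed A, now all done → I.
E needed I, now all done → E.
J needed E and I, now all done → J.
Next only B has its prerequisites met → B.
C needed B and H, now all done → C.
D is the only step now ready → D.
F needed D, now all done → F.
G needed A, B, F and J, now all done → G.

H A I E J B C D F G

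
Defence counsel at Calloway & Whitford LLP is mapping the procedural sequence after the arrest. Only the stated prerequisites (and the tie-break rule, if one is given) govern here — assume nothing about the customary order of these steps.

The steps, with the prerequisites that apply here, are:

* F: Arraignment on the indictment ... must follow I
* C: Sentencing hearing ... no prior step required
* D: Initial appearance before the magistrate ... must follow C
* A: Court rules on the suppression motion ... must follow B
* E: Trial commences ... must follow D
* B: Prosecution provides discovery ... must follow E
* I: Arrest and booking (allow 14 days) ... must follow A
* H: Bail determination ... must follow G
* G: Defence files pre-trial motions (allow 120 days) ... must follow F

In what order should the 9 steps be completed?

C, D, E, B, A, I, F, G, H

C has no prerequisites → C first.
D needed C, now all done → D.
E needed D, now all done → E.
B needed E, now all done → B.
A needed B, now all done → A.
I needed A, now all done → I.
Next only F has its prerequisites met → F.
G is the only step now ready → G.
Next only H has its prerequisites met → H.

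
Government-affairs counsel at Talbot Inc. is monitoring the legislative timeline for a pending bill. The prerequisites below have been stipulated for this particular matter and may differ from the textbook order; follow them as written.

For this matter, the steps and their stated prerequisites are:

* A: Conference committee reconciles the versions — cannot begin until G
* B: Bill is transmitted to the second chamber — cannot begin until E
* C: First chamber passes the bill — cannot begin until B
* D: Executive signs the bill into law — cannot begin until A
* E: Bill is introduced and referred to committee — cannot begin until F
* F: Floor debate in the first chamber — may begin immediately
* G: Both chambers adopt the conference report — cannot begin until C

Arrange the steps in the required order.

F has no prerequisites → F first.
E is the only step now ready → E.
B needed E, now all done → B.
C needed B, now all done → C.
That leaves G as the only ready step → G.
A needed G, now all done → A.
D is the only step now ready → D.

F E B C G A D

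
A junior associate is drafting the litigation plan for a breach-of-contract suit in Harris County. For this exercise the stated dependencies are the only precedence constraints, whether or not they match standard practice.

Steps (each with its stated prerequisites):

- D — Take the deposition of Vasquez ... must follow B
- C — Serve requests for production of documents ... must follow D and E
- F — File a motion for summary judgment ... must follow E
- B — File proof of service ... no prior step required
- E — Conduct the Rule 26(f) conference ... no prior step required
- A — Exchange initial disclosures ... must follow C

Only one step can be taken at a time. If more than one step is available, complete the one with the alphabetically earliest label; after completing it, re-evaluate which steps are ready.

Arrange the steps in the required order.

B → D → E → C → A → F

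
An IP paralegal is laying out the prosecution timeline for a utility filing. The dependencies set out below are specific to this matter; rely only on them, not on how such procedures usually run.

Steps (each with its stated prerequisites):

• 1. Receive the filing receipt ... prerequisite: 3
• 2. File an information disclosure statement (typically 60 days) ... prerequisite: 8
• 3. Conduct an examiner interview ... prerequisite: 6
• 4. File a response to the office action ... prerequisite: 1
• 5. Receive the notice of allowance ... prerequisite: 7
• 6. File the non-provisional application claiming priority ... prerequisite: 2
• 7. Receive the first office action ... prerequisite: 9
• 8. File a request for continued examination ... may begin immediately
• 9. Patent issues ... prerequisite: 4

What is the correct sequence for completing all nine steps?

8, 2, 6, 3, 1, 4, 9, 7, 5

8 has no prerequisites → 8 first.
2 needed 8, now all done → 2.
Next only 6 has its prerequisites met → 6.
3 needed 6, now all done → 3.
Next only 1 has its prerequisites met → 1.
That leaves 4 as the only ready step → 4.
That leaves 9 as the only ready step → 9.
7 needed 9, now all done → 7.
5 needed 7, now all done → 5.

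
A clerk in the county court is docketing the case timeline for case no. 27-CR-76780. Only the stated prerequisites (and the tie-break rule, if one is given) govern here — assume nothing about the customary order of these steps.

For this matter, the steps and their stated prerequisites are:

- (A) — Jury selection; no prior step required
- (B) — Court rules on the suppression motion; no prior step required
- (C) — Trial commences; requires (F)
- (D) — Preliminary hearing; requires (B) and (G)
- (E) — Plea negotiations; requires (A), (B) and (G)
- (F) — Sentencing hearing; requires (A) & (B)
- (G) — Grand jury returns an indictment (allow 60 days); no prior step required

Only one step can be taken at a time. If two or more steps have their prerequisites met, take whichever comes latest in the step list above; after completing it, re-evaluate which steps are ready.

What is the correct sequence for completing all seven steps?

(G), (B), (D), (A), (F), (E), (C)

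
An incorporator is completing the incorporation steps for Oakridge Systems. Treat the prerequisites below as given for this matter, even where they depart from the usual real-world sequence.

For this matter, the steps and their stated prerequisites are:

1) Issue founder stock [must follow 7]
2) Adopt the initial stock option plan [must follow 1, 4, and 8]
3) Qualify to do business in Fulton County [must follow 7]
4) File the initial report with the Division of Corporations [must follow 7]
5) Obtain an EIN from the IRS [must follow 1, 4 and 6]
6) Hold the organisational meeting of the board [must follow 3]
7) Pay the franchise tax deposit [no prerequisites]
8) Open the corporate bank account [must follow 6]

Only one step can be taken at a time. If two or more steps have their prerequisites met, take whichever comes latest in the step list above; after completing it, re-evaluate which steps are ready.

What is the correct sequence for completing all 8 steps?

7, 4, 3, 6, 8, 1, 5, 2

7 is the only step with nothing outstanding, so it goes first.
Now 4, 3 and 1 have their prerequisites met. 4 is listed later, so 4 next.
Now 3 and 1 have their prerequisites met. 3 is listed later, so 3 next.
Now 6 and 1 have their prerequisites met. 6 is listed later, so 6 next.
8 now also ready, so the ready set is {8, 1}; 8 is listed later → 8.
1 needed 7, now all done → 1.
Ready: 5 and 2. 5 is listed later → 5.
That leaves 2 as the only ready step → 2.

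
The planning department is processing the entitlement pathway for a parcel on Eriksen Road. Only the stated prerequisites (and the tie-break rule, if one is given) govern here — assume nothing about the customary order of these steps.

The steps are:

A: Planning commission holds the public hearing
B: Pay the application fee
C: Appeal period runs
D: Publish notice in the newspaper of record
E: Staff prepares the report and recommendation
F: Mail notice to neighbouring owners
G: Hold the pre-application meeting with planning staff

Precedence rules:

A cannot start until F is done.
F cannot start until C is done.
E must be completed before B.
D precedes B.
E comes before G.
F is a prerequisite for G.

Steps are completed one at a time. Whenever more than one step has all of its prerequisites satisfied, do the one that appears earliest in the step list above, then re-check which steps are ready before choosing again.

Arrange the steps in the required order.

C, D, E, B, F, A, G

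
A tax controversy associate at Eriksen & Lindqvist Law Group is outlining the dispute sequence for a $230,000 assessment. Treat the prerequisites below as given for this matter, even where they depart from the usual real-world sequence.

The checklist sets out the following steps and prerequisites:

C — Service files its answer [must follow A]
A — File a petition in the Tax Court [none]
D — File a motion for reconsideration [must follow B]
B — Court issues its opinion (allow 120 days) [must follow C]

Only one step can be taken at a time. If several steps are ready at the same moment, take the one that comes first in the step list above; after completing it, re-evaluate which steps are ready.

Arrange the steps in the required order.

A is the only step with nothing outstanding, so it goes first.
C needed A, now all done → C.
That leaves B as the only ready step → B.
Next only D has its prerequisites met → D.

A C B D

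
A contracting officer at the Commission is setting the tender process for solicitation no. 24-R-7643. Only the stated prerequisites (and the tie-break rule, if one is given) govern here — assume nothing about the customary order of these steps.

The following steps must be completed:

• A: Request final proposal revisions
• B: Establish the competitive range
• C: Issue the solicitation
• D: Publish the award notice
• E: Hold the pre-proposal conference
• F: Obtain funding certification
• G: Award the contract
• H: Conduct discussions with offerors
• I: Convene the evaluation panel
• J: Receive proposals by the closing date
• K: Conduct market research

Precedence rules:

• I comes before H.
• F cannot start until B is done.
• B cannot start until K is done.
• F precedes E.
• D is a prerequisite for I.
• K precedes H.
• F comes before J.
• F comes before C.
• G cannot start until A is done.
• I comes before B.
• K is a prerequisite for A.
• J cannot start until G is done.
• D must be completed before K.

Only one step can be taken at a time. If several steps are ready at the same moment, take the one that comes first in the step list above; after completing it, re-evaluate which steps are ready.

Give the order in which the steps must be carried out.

D → I → K → A → B → F → C → E → G → H → J

D is the only step with nothing outstanding, so it goes first.
Ready: I and K. I is listed earlier → I.
That leaves K as the only ready step → K.
A, B and H are all available; A is listed earlier → A.
G now also ready, so the ready set is {B, G, H}; B is listed earlier → B.
Ready: F, G and H. F is listed earlier → F.
C, E, G and H are all available; C is listed earlier → C.
Ready: E, G and H. E is listed earlier → E.
Now G and H have their prerequisites met. G is listed earlier, so G next.
J now also ready, so the ready set is {H, J}; H is listed earlier → H.
Next only J has its prerequisites met → J.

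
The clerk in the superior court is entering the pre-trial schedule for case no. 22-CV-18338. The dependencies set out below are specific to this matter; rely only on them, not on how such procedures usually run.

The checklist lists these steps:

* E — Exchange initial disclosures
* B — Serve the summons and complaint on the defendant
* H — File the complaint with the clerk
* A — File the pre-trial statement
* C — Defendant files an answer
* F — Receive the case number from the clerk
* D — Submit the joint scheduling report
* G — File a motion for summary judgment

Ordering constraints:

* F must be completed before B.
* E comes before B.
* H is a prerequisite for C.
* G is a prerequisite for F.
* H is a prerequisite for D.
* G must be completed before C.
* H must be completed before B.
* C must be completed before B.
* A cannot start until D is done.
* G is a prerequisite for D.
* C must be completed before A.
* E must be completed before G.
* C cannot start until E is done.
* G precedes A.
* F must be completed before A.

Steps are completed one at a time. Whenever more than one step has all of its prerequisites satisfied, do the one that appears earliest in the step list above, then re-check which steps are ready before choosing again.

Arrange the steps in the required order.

E, H, G, C, F, B, D, A

Nothing is required for E and H. E is listed earlier → E first.
G now also ready, so the ready set is {H, G}; H is listed earlier → H.
G needed E, now all done → G.
Now C, F and D have their prerequisites met. C is listed earlier, so C next.
Now F and D have their prerequisites met. F is listed earlier, so F next.
B now also ready, so the ready set is {B, D}; B is listed earlier → B.
D needed H and G, now all done → D.
A needed C, F, D and G, now all done → A.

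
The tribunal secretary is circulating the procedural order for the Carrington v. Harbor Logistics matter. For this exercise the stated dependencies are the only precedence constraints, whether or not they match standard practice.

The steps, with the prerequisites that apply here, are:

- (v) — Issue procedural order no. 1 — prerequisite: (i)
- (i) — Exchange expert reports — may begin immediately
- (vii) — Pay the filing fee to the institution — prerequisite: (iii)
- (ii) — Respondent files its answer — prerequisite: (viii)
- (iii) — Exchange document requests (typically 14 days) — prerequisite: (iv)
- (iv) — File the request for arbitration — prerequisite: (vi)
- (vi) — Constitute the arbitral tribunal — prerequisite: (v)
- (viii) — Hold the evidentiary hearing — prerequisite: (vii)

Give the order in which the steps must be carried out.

Only (i) has no prerequisites, so it is first.
(v) is the only step now ready → (v).
Next only (vi) has its prerequisites met → (vi).
(iv) needed (vi), now all done → (iv).
(iii) needed (iv), now all done → (iii).
(vii) needed (iii), now all done → (vii).
(viii) is the only step now ready → (viii).
That leaves (ii) as the only ready step → (ii).

(i) (v) (vi) (iv) (iii) (vii) (viii) (ii)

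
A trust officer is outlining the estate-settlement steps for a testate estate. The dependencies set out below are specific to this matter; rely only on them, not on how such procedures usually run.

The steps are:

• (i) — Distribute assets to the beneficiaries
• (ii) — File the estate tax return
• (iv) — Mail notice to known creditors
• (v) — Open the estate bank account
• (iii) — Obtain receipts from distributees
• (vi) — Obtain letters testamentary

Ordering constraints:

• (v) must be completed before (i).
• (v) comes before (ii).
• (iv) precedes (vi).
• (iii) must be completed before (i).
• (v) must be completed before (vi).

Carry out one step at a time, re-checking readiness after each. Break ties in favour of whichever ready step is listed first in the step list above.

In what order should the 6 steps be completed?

(iv), (v) and (iii) have no prerequisites; (iv) is listed earlier, so (iv) is first.
Ready: (v) and (iii). (v) is listed earlier → (v).
(ii) and (vi) now also ready, so the ready set is {(ii), (iii), (vi)}; (ii) is listed earlier → (ii).
Ready: (iii) and (vi). (iii) is listed earlier → (iii).
(i) now also ready, so the ready set is {(i), (vi)}; (i) is listed earlier → (i).
(vi) needed (iv) and (v), now all done → (vi).

(iv), (v), (ii), (iii), (i), (vi)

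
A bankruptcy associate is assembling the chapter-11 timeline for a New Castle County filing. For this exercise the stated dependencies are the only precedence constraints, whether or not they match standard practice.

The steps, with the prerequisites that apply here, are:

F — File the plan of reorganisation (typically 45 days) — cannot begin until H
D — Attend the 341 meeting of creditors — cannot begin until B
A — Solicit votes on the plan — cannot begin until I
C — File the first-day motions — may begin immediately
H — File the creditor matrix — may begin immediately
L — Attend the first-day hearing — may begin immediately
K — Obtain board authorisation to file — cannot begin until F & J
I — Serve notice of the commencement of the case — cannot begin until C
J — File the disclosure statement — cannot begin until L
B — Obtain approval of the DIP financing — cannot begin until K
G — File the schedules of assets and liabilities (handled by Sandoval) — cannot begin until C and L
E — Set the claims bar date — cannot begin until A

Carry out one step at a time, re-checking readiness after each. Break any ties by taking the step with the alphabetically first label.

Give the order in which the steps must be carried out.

C, H, F, I, A, E, L, G, J, K, B, D

C, H and L have no prerequisites; C has the earlier label, so C is first.
I now also ready, so the ready set is {H, I, L}; H has the earlier label → H.
F now also ready, so the ready set is {F, I, L}; F has the earlier label → F.
Now I and L have their prerequisites met. I has the earlier label, so I next.
A and L are both available; A has the earlier label → A.
E now also ready, so the ready set is {E, L}; E has the earlier label → E.
Next only L has its prerequisites met → L.
Now G and J have their prerequisites met. G has the earlier label, so G next.
J is the only step now ready → J.
That leaves K as the only ready step → K.
That leaves B as the only ready step → B.
Next only D has its prerequisites met → D.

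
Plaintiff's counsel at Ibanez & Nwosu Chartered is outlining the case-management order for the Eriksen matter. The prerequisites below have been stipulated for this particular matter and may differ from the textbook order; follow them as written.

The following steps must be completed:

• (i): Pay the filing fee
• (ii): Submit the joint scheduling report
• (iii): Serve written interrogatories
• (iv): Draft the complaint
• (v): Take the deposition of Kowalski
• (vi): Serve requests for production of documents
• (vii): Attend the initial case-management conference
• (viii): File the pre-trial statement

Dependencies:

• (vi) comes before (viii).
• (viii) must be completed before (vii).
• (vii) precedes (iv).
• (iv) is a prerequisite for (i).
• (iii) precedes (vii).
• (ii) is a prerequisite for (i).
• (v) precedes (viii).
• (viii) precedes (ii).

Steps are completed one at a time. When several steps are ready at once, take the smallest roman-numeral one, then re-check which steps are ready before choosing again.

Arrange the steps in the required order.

Nothing is required for (iii), (v) and (vi). (iii) has the earlier label → (iii) first.
Ready: (v) and (vi). (v) has the earlier label → (v).
Next only (vi) has its prerequisites met → (vi).
(viii) needed (v) and (vi), now all done → (viii).
Now (ii) and (vii) have their prerequisites met. (ii) has the earlier label, so (ii) next.
(vii) needed (iii) and (viii), now all done → (vii).
(iv) needed (vii), now all done → (iv).
(i) is the only step now ready → (i).

(iii) → (v) → (vi) → (viii) → (ii) → (vii) → (iv) → (i)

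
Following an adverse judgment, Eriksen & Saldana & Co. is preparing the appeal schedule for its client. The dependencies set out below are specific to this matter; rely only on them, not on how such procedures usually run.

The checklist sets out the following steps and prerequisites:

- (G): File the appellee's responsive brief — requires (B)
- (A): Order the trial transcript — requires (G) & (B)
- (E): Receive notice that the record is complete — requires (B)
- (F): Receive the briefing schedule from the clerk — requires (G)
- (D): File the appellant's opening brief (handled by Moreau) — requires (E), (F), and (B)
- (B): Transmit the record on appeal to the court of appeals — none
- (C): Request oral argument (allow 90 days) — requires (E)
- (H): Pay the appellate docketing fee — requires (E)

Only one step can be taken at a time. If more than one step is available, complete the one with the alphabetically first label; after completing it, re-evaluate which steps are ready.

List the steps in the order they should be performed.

(B), (E), (C), (G), (A), (F), (D), (H)

(B) has no prerequisites → (B) first.
Now (E) and (G) have their prerequisites met. (E) has the earlier label, so (E) next.
(C) and (H) now also ready, so the ready set is {(C), (G), (H)}; (C) has the earlier label → (C).
Ready: (G) and (H). (G) has the earlier label → (G).
(A) and (F) now also ready, so the ready set is {(A), (F), (H)}; (A) has the earlier label → (A).
(F) and (H) are both available; (F) has the earlier label → (F).
(D) now also ready, so the ready set is {(D), (H)}; (D) has the earlier label → (D).
That leaves (H) as the only ready step → (H).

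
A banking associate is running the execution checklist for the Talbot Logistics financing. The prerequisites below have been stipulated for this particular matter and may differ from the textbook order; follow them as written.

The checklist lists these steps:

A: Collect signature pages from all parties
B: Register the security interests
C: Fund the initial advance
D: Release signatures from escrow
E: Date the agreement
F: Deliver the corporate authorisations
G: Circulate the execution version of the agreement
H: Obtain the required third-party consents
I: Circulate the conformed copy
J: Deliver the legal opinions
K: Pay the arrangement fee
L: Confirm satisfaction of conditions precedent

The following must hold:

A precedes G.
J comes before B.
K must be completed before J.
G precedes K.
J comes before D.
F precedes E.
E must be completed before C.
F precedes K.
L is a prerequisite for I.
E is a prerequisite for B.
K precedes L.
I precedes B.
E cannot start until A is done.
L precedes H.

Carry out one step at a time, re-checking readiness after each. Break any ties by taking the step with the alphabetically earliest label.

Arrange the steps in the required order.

A, F, E, C, G, K, J, D, L, H, I, B

A and F have no prerequisites; A has the earlier label, so A is first.
G now also ready, so the ready set is {F, G}; F has the earlier label → F.
E now also ready, so the ready set is {E, G}; E has the earlier label → E.
C now also ready, so the ready set is {C, G}; C has the earlier label → C.
That leaves G as the only ready step → G.
K needed F and G, now all done → K.
Ready: J and L. J has the earlier label → J.
D now also ready, so the ready set is {D, L}; D has the earlier label → D.
Next only L has its prerequisites met → L.
Now H and I have their prerequisites met. H has the earlier label, so H next.
I needed L, now all done → I.
B needed E, I and J, now all done → B.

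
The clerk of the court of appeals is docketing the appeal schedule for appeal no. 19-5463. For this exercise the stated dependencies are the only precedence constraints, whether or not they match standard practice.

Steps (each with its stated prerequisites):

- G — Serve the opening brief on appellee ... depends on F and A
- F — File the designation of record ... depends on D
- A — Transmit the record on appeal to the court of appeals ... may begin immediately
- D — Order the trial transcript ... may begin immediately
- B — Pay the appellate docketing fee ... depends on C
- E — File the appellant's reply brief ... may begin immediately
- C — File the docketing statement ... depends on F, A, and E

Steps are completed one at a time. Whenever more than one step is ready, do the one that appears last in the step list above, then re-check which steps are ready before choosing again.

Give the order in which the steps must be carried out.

Nothing is required for E, D and A. E is listed later → E first.
Now D and A have their prerequisites met. D is listed later, so D next.
F now also ready, so the ready set is {A, F}; A is listed later → A.
That leaves F as the only ready step → F.
Now C and G have their prerequisites met. C is listed later, so C next.
B now also ready, so the ready set is {B, G}; B is listed later → B.
Next only G has its prerequisites met → G.

E, D, A, F, C, B, G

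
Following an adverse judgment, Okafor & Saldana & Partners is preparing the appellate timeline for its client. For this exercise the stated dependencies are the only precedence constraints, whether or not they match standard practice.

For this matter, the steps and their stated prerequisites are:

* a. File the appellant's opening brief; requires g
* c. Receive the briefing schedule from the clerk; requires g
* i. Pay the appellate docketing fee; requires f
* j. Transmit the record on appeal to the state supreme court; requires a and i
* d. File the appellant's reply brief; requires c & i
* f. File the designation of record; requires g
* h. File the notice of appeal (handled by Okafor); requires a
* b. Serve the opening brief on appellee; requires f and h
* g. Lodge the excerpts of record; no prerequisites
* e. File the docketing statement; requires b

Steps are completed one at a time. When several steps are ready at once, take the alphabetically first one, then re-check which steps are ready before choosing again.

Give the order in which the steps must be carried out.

g, a, c, f, h, b, e, i, d, j

Only g has no prerequisites, so it is first.
Ready: a, c and f. a has the earlier label → a.
h now also ready, so the ready set is {c, f, h}; c has the earlier label → c.
f and h are both available; f has the earlier label → f.
i now also ready, so the ready set is {h, i}; h has the earlier label → h.
Now b and i have their prerequisites met. b has the earlier label, so b next.
e now also ready, so the ready set is {e, i}; e has the earlier label → e.
That leaves i as the only ready step → i.
d and j are both available; d has the earlier label → d.
Next only j has its prerequisites met → j.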